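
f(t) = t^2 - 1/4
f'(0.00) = 0.00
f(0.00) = -0.25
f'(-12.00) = -24.00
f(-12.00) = 143.75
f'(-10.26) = -20.52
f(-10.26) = 105.02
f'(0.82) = 1.64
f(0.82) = 0.42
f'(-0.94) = -1.88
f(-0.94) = 0.63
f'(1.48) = 2.96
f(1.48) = 1.94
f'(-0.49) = -0.98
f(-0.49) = -0.01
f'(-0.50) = -1.00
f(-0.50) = 0.00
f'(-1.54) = -3.08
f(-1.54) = 2.12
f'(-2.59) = -5.18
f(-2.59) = 6.46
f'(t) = 2*t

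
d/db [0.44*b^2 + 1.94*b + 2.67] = 0.88*b + 1.94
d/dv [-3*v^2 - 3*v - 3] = -6*v - 3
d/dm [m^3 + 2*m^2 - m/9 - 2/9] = 3*m^2 + 4*m - 1/9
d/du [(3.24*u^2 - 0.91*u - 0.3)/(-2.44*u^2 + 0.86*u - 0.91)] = (0.566000000000001*u^2 - 7.3608*u + 1.0861)/(5.9536*u^4 - 4.1968*u^3 + 5.1804*u^2 - 1.5652*u + 0.8281)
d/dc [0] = 0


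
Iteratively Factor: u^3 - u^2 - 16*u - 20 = (u + 2)*(u^2 - 3*u - 10) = (u - 5)*(u + 2)*(u + 2)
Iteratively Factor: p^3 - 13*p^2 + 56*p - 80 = (p - 4)*(p^2 - 9*p + 20) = (p - 4)^2*(p - 5)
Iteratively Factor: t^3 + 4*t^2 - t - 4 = (t + 1)*(t^2 + 3*t - 4) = (t - 1)*(t + 1)*(t + 4)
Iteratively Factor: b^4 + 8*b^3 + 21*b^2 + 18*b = (b + 2)*(b^3 + 6*b^2 + 9*b) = b*(b + 2)*(b^2 + 6*b + 9) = b*(b + 2)*(b + 3)*(b + 3)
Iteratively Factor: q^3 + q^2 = (q)*(q^2 + q) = q*(q + 1)*(q)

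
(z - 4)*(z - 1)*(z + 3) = z^3 - 2*z^2 - 11*z + 12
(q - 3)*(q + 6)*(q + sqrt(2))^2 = q^4 + 2*sqrt(2)*q^3 + 3*q^3 - 16*q^2 + 6*sqrt(2)*q^2 - 36*sqrt(2)*q + 6*q - 36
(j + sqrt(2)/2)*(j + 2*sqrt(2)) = j^2 + 5*sqrt(2)*j/2 + 2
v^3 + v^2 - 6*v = v*(v - 2)*(v + 3)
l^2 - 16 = (l - 4)*(l + 4)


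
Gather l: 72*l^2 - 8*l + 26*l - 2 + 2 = 72*l^2 + 18*l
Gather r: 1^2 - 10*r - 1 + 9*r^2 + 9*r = 9*r^2 - r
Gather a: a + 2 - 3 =a - 1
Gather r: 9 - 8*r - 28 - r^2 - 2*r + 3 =-r^2 - 10*r - 16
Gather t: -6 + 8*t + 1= 8*t - 5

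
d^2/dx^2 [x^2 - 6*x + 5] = 2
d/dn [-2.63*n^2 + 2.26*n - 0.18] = 2.26 - 5.26*n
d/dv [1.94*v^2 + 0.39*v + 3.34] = 3.88*v + 0.39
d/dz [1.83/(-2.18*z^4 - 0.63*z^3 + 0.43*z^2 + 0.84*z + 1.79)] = (15.9576*z^3 + 3.4587*z^2 - 1.5738*z - 1.5372)/(-2.18*z^4 - 0.63*z^3 + 0.43*z^2 + 0.84*z + 1.79)^2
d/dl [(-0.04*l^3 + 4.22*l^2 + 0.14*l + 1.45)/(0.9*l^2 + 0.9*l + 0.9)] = (-0.0444444444444444*l^4 - 0.0888888888888903*l^3 + 4.4*l^2 + 6.15555555555555*l - 1.45555555555556)/(1.0*l^4 + 2.0*l^3 + 3.0*l^2 + 2.0*l + 1.0)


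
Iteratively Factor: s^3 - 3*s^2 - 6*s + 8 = (s + 2)*(s^2 - 5*s + 4) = (s - 4)*(s + 2)*(s - 1)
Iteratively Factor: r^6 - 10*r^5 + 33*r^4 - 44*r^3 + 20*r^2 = (r - 2)*(r^5 - 8*r^4 + 17*r^3 - 10*r^2) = (r - 5)*(r - 2)*(r^4 - 3*r^3 + 2*r^2) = r*(r - 5)*(r - 2)*(r^3 - 3*r^2 + 2*r) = r^2*(r - 5)*(r - 2)*(r^2 - 3*r + 2) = r^2*(r - 5)*(r - 2)^2*(r - 1)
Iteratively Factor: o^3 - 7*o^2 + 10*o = (o - 2)*(o^2 - 5*o) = (o - 5)*(o - 2)*(o)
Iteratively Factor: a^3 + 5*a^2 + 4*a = (a + 4)*(a^2 + a) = a*(a + 4)*(a + 1)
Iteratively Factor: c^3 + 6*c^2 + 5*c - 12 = (c - 1)*(c^2 + 7*c + 12) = (c - 1)*(c + 3)*(c + 4)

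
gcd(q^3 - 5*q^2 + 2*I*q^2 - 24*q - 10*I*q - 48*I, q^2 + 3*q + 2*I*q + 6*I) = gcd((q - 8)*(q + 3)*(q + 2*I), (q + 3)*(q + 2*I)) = q^2 + q*(3 + 2*I) + 6*I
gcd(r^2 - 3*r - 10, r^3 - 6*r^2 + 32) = r + 2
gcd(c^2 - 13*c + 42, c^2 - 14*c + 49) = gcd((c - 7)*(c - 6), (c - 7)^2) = c - 7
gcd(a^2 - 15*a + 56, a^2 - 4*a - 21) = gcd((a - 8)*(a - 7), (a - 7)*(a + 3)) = a - 7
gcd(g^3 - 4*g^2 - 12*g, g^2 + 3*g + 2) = g + 2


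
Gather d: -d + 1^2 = 1 - d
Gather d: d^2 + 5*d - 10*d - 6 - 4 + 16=d^2 - 5*d + 6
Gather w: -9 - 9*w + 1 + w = -8*w - 8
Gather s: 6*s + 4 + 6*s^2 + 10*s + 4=6*s^2 + 16*s + 8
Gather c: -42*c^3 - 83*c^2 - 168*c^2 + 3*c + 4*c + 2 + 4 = -42*c^3 - 251*c^2 + 7*c + 6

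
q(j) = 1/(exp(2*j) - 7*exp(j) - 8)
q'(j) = (-2*exp(2*j) + 7*exp(j))/(exp(2*j) - 7*exp(j) - 8)^2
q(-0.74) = -0.09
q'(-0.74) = 0.02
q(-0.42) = -0.08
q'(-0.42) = 0.03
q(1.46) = -0.05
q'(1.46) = -0.02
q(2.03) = -0.30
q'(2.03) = -5.67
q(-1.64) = -0.11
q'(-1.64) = 0.01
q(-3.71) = -0.12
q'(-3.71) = 0.00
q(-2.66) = -0.12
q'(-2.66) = 0.01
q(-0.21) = -0.08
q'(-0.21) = 0.03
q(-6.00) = -0.12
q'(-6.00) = 0.00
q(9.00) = 0.00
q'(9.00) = 0.00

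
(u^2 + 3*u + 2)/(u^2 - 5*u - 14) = (u + 1)/(u - 7)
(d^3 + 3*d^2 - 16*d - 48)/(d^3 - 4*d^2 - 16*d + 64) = (d + 3)/(d - 4)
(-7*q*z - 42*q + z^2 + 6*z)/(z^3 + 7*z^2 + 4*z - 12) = (-7*q + z)/(z^2 + z - 2)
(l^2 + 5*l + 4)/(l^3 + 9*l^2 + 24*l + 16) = 1/(l + 4)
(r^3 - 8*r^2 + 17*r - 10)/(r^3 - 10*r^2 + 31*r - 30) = (r - 1)/(r - 3)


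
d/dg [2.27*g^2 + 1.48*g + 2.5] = 4.54*g + 1.48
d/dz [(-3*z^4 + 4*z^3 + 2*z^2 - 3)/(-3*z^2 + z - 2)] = (18*z^5 - 21*z^4 + 32*z^3 - 22*z^2 - 26*z + 3)/(9*z^4 - 6*z^3 + 13*z^2 - 4*z + 4)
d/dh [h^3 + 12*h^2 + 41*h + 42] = 3*h^2 + 24*h + 41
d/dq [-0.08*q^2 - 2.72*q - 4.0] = -0.16*q - 2.72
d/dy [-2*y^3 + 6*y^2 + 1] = 6*y*(2 - y)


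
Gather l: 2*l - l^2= -l^2 + 2*l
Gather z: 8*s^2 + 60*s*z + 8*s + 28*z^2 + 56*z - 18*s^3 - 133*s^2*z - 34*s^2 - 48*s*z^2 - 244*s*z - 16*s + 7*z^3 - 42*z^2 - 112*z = -18*s^3 - 26*s^2 - 8*s + 7*z^3 + z^2*(-48*s - 14) + z*(-133*s^2 - 184*s - 56)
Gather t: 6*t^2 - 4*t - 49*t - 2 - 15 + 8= 6*t^2 - 53*t - 9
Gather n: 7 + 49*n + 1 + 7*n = 56*n + 8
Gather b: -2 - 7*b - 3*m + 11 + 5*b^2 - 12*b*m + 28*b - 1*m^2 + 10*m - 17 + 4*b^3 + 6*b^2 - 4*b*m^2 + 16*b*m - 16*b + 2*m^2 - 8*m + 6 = 4*b^3 + 11*b^2 + b*(-4*m^2 + 4*m + 5) + m^2 - m - 2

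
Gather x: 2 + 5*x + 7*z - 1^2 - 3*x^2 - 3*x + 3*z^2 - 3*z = -3*x^2 + 2*x + 3*z^2 + 4*z + 1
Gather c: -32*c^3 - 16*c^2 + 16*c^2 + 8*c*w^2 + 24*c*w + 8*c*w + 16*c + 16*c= -32*c^3 + c*(8*w^2 + 32*w + 32)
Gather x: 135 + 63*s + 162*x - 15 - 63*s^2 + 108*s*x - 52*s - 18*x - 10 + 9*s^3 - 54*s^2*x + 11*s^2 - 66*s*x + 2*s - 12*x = 9*s^3 - 52*s^2 + 13*s + x*(-54*s^2 + 42*s + 132) + 110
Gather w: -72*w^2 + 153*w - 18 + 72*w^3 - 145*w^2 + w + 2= 72*w^3 - 217*w^2 + 154*w - 16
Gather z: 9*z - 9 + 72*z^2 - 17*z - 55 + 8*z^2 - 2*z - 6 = 80*z^2 - 10*z - 70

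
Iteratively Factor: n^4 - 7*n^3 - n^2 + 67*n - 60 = (n + 3)*(n^3 - 10*n^2 + 29*n - 20) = (n - 5)*(n + 3)*(n^2 - 5*n + 4) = (n - 5)*(n - 4)*(n + 3)*(n - 1)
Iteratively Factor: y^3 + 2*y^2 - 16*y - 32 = (y + 4)*(y^2 - 2*y - 8) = (y + 2)*(y + 4)*(y - 4)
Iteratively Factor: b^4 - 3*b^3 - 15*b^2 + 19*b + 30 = (b + 1)*(b^3 - 4*b^2 - 11*b + 30) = (b + 1)*(b + 3)*(b^2 - 7*b + 10) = (b - 5)*(b + 1)*(b + 3)*(b - 2)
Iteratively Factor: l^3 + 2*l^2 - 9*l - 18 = (l + 2)*(l^2 - 9) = (l + 2)*(l + 3)*(l - 3)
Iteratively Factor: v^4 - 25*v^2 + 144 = (v - 4)*(v^3 + 4*v^2 - 9*v - 36) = (v - 4)*(v + 3)*(v^2 + v - 12) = (v - 4)*(v - 3)*(v + 3)*(v + 4)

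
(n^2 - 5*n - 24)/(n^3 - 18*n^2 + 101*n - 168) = (n + 3)/(n^2 - 10*n + 21)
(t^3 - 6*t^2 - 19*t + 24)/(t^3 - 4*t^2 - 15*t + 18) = (t - 8)/(t - 6)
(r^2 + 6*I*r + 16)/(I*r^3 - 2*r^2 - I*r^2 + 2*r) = (r^2 + 6*I*r + 16)/(r*(I*r^2 - 2*r - I*r + 2))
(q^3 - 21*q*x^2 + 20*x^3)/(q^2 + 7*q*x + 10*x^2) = (q^2 - 5*q*x + 4*x^2)/(q + 2*x)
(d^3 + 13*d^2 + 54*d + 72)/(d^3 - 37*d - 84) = (d + 6)/(d - 7)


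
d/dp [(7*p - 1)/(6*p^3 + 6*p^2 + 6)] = (7*p^3 + 7*p^2 - p*(3*p + 2)*(7*p - 1) + 7)/(6*(p^3 + p^2 + 1)^2)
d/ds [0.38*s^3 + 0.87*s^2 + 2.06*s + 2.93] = 1.14*s^2 + 1.74*s + 2.06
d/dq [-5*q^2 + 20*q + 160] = 20 - 10*q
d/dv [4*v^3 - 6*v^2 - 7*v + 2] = 12*v^2 - 12*v - 7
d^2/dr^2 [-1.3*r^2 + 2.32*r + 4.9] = -2.60000000000000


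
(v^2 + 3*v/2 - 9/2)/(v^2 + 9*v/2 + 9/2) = (2*v - 3)/(2*v + 3)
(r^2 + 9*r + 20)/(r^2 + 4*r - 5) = (r + 4)/(r - 1)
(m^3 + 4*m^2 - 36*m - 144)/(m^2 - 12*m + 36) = (m^2 + 10*m + 24)/(m - 6)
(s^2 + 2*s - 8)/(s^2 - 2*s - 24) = (s - 2)/(s - 6)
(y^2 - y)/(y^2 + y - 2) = y/(y + 2)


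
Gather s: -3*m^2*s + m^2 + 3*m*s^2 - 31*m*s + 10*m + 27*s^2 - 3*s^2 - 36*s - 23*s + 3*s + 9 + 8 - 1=m^2 + 10*m + s^2*(3*m + 24) + s*(-3*m^2 - 31*m - 56) + 16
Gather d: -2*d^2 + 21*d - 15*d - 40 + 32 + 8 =-2*d^2 + 6*d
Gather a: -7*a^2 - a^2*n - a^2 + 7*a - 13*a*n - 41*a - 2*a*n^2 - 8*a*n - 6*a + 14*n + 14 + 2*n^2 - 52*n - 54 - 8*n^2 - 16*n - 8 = a^2*(-n - 8) + a*(-2*n^2 - 21*n - 40) - 6*n^2 - 54*n - 48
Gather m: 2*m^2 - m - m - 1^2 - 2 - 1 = 2*m^2 - 2*m - 4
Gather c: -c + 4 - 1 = 3 - c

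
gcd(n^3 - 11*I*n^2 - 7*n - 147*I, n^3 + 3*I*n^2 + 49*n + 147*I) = n^2 - 4*I*n + 21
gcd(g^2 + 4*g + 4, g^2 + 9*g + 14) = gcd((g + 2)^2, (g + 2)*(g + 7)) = g + 2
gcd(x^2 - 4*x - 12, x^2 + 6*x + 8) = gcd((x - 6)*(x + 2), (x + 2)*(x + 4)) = x + 2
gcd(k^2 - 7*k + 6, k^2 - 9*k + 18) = k - 6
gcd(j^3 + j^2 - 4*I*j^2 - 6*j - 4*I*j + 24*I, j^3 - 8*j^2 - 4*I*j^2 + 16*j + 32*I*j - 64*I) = j - 4*I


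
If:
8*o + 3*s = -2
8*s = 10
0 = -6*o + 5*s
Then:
No Solution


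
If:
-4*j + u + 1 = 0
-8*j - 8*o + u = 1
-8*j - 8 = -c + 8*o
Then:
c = u + 7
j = u/4 + 1/4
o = -u/8 - 3/8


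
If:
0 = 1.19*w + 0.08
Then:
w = -0.07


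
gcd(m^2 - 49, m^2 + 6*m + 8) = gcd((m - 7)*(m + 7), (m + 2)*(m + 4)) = 1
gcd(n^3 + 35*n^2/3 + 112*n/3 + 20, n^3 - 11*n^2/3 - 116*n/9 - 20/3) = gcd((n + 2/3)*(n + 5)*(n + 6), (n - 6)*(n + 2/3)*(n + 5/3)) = n + 2/3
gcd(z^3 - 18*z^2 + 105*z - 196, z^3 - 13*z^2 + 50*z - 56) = z^2 - 11*z + 28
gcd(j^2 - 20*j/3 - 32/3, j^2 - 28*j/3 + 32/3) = j - 8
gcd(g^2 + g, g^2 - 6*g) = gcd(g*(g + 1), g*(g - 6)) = g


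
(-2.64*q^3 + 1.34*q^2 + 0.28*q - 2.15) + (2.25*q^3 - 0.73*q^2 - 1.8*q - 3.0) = -0.39*q^3 + 0.61*q^2 - 1.52*q - 5.15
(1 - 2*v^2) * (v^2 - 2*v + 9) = -2*v^4 + 4*v^3 - 17*v^2 - 2*v + 9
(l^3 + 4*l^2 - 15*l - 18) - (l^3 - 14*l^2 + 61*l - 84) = 18*l^2 - 76*l + 66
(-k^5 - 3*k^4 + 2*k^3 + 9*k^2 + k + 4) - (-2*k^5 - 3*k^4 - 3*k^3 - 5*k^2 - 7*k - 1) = k^5 + 5*k^3 + 14*k^2 + 8*k + 5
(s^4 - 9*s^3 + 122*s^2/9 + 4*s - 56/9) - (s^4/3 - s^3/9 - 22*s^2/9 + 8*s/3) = 2*s^4/3 - 80*s^3/9 + 16*s^2 + 4*s/3 - 56/9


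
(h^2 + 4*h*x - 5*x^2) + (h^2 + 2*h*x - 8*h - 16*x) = 2*h^2 + 6*h*x - 8*h - 5*x^2 - 16*x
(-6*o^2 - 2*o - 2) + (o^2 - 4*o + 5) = -5*o^2 - 6*o + 3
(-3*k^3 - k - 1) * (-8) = 24*k^3 + 8*k + 8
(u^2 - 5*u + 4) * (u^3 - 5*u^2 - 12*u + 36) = u^5 - 10*u^4 + 17*u^3 + 76*u^2 - 228*u + 144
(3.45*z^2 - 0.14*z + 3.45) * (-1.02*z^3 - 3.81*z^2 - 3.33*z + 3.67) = -3.519*z^5 - 13.0017*z^4 - 14.4741*z^3 - 0.0168000000000005*z^2 - 12.0023*z + 12.6615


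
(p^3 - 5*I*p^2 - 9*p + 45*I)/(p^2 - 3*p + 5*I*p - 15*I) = (p^2 + p*(3 - 5*I) - 15*I)/(p + 5*I)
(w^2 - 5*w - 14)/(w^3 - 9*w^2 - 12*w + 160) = (w^2 - 5*w - 14)/(w^3 - 9*w^2 - 12*w + 160)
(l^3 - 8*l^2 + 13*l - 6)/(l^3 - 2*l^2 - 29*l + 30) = (l - 1)/(l + 5)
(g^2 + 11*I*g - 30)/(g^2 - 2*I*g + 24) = (g^2 + 11*I*g - 30)/(g^2 - 2*I*g + 24)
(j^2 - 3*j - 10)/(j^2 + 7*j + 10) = (j - 5)/(j + 5)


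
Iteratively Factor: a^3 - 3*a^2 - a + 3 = (a + 1)*(a^2 - 4*a + 3) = (a - 1)*(a + 1)*(a - 3)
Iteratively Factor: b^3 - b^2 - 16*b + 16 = (b - 1)*(b^2 - 16) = (b - 4)*(b - 1)*(b + 4)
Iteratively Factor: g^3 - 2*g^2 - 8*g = (g + 2)*(g^2 - 4*g) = (g - 4)*(g + 2)*(g)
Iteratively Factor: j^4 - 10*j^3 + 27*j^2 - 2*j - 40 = (j - 5)*(j^3 - 5*j^2 + 2*j + 8) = (j - 5)*(j - 4)*(j^2 - j - 2) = (j - 5)*(j - 4)*(j + 1)*(j - 2)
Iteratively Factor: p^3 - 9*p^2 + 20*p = (p)*(p^2 - 9*p + 20) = p*(p - 4)*(p - 5)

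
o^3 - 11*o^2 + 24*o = o*(o - 8)*(o - 3)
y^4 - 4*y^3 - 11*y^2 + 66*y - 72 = (y - 3)^2*(y - 2)*(y + 4)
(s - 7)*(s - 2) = s^2 - 9*s + 14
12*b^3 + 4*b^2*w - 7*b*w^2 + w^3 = (-6*b + w)*(-2*b + w)*(b + w)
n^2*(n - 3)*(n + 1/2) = n^4 - 5*n^3/2 - 3*n^2/2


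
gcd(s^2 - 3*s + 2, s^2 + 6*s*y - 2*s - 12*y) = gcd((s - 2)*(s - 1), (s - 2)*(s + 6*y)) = s - 2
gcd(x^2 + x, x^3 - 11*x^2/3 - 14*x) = x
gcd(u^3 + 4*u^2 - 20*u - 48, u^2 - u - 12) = u - 4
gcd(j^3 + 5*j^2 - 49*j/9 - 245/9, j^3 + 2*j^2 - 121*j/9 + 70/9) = j^2 + 8*j/3 - 35/3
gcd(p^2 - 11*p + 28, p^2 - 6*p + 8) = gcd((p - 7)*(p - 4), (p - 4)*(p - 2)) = p - 4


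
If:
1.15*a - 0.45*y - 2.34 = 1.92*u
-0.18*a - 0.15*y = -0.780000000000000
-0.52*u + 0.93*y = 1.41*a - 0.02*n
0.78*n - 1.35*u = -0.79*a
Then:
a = 2.02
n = -3.19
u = -0.66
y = 2.77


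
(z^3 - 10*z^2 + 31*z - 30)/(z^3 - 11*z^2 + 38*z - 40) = (z - 3)/(z - 4)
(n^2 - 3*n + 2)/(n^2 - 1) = (n - 2)/(n + 1)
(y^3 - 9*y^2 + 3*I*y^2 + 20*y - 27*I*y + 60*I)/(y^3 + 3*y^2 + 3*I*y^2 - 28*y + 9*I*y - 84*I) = (y - 5)/(y + 7)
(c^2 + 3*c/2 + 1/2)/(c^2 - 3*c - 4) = (c + 1/2)/(c - 4)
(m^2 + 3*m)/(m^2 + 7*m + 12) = m/(m + 4)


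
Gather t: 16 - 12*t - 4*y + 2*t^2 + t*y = 2*t^2 + t*(y - 12) - 4*y + 16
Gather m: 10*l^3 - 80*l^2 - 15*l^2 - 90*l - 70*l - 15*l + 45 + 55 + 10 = 10*l^3 - 95*l^2 - 175*l + 110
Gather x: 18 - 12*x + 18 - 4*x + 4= 40 - 16*x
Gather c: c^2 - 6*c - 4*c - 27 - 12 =c^2 - 10*c - 39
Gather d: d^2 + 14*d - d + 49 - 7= d^2 + 13*d + 42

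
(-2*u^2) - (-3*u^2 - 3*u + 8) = u^2 + 3*u - 8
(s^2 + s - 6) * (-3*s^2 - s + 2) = -3*s^4 - 4*s^3 + 19*s^2 + 8*s - 12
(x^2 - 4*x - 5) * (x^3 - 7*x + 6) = x^5 - 4*x^4 - 12*x^3 + 34*x^2 + 11*x - 30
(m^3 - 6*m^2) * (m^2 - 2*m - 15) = m^5 - 8*m^4 - 3*m^3 + 90*m^2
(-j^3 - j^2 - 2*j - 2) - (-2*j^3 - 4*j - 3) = j^3 - j^2 + 2*j + 1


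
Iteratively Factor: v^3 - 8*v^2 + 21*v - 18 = (v - 3)*(v^2 - 5*v + 6) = (v - 3)^2*(v - 2)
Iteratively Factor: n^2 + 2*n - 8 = (n + 4)*(n - 2)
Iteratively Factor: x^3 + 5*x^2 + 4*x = (x + 1)*(x^2 + 4*x) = (x + 1)*(x + 4)*(x)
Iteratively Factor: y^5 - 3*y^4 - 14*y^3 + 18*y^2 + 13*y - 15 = (y - 5)*(y^4 + 2*y^3 - 4*y^2 - 2*y + 3) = (y - 5)*(y - 1)*(y^3 + 3*y^2 - y - 3) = (y - 5)*(y - 1)*(y + 1)*(y^2 + 2*y - 3) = (y - 5)*(y - 1)^2*(y + 1)*(y + 3)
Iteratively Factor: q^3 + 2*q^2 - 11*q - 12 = (q + 1)*(q^2 + q - 12) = (q + 1)*(q + 4)*(q - 3)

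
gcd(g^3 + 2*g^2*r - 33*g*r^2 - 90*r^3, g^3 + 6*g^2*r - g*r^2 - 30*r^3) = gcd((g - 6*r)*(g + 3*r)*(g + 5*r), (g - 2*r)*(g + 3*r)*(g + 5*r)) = g^2 + 8*g*r + 15*r^2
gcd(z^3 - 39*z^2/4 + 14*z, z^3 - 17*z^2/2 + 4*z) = z^2 - 8*z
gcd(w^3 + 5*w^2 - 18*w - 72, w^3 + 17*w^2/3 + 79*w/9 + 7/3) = w + 3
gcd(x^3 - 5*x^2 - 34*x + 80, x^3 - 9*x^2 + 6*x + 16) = x^2 - 10*x + 16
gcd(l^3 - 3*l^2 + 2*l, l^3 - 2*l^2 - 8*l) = l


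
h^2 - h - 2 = (h - 2)*(h + 1)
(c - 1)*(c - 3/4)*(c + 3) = c^3 + 5*c^2/4 - 9*c/2 + 9/4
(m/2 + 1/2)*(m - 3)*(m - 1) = m^3/2 - 3*m^2/2 - m/2 + 3/2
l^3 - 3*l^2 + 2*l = l*(l - 2)*(l - 1)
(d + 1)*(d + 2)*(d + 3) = d^3 + 6*d^2 + 11*d + 6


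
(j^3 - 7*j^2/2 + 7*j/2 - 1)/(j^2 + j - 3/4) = 2*(j^2 - 3*j + 2)/(2*j + 3)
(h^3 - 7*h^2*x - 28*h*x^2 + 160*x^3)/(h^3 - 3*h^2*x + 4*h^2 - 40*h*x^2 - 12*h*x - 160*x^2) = (h - 4*x)/(h + 4)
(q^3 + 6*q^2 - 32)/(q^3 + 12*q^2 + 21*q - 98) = (q^2 + 8*q + 16)/(q^2 + 14*q + 49)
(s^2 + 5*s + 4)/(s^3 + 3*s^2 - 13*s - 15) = (s + 4)/(s^2 + 2*s - 15)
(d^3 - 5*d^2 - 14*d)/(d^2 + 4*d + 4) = d*(d - 7)/(d + 2)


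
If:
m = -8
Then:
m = -8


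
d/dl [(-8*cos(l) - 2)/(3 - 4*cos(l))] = 32*sin(l)/(4*cos(l) - 3)^2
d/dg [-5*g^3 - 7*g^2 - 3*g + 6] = -15*g^2 - 14*g - 3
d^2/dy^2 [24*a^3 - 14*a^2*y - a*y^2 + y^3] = -2*a + 6*y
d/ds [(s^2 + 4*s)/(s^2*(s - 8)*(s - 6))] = 2*(-s^3 + s^2 + 56*s - 96)/(s^2*(s^4 - 28*s^3 + 292*s^2 - 1344*s + 2304))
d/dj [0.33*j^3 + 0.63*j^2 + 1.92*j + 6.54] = 0.99*j^2 + 1.26*j + 1.92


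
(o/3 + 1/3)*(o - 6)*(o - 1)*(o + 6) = o^4/3 - 37*o^2/3 + 12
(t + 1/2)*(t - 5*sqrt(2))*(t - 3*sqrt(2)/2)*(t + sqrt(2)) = t^4 - 11*sqrt(2)*t^3/2 + t^3/2 - 11*sqrt(2)*t^2/4 + 2*t^2 + t + 15*sqrt(2)*t + 15*sqrt(2)/2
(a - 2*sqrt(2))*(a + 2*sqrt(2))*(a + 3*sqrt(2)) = a^3 + 3*sqrt(2)*a^2 - 8*a - 24*sqrt(2)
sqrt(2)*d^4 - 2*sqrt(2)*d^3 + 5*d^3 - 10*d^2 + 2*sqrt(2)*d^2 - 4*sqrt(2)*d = d*(d - 2)*(d + 2*sqrt(2))*(sqrt(2)*d + 1)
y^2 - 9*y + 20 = (y - 5)*(y - 4)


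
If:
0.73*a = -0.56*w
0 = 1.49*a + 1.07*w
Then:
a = 0.00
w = 0.00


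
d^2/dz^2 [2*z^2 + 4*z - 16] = 4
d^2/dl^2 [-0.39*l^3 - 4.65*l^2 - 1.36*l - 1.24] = -2.34*l - 9.3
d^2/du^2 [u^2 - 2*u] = 2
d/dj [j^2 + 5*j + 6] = 2*j + 5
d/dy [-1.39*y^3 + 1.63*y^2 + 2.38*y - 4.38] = -4.17*y^2 + 3.26*y + 2.38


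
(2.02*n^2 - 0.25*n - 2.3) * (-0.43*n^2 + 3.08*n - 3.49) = -0.8686*n^4 + 6.3291*n^3 - 6.8308*n^2 - 6.2115*n + 8.027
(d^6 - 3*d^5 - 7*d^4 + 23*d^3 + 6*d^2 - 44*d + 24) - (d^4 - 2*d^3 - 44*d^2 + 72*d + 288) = d^6 - 3*d^5 - 8*d^4 + 25*d^3 + 50*d^2 - 116*d - 264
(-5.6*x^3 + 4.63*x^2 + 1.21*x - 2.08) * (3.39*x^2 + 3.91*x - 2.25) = -18.984*x^5 - 6.2003*x^4 + 34.8052*x^3 - 12.7376*x^2 - 10.8553*x + 4.68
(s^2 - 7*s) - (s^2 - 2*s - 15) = 15 - 5*s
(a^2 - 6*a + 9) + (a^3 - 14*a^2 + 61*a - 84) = a^3 - 13*a^2 + 55*a - 75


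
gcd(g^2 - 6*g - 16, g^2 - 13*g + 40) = g - 8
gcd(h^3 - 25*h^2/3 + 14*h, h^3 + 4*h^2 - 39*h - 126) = h - 6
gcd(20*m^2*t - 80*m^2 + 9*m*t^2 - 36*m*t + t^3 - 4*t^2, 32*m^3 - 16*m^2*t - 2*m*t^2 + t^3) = 4*m + t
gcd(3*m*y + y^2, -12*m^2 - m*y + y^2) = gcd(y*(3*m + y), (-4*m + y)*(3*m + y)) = 3*m + y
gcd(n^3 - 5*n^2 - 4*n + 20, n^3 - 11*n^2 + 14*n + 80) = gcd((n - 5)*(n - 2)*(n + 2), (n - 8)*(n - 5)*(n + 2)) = n^2 - 3*n - 10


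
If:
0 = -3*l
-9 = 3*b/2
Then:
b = -6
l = 0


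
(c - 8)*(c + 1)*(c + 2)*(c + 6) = c^4 + c^3 - 52*c^2 - 148*c - 96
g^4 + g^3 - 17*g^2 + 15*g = g*(g - 3)*(g - 1)*(g + 5)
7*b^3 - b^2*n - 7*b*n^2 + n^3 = (-7*b + n)*(-b + n)*(b + n)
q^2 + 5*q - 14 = (q - 2)*(q + 7)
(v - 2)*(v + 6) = v^2 + 4*v - 12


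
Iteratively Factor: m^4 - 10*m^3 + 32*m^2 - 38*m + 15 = (m - 5)*(m^3 - 5*m^2 + 7*m - 3) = (m - 5)*(m - 1)*(m^2 - 4*m + 3) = (m - 5)*(m - 3)*(m - 1)*(m - 1)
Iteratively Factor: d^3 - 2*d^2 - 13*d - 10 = (d - 5)*(d^2 + 3*d + 2) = (d - 5)*(d + 2)*(d + 1)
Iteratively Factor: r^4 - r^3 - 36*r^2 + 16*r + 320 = (r + 4)*(r^3 - 5*r^2 - 16*r + 80) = (r + 4)^2*(r^2 - 9*r + 20) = (r - 4)*(r + 4)^2*(r - 5)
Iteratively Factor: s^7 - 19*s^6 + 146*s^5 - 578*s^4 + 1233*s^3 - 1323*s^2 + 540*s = (s)*(s^6 - 19*s^5 + 146*s^4 - 578*s^3 + 1233*s^2 - 1323*s + 540) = s*(s - 1)*(s^5 - 18*s^4 + 128*s^3 - 450*s^2 + 783*s - 540) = s*(s - 3)*(s - 1)*(s^4 - 15*s^3 + 83*s^2 - 201*s + 180) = s*(s - 3)^2*(s - 1)*(s^3 - 12*s^2 + 47*s - 60) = s*(s - 5)*(s - 3)^2*(s - 1)*(s^2 - 7*s + 12) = s*(s - 5)*(s - 3)^3*(s - 1)*(s - 4)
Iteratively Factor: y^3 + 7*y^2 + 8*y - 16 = (y + 4)*(y^2 + 3*y - 4) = (y + 4)^2*(y - 1)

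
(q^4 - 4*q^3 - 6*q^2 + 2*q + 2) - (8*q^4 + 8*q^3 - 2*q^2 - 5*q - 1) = -7*q^4 - 12*q^3 - 4*q^2 + 7*q + 3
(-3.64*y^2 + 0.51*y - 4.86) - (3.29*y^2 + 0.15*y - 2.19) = -6.93*y^2 + 0.36*y - 2.67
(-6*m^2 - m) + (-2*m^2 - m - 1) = -8*m^2 - 2*m - 1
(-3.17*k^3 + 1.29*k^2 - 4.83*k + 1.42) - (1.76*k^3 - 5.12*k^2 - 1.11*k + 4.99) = -4.93*k^3 + 6.41*k^2 - 3.72*k - 3.57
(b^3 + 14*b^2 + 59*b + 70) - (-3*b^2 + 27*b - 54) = b^3 + 17*b^2 + 32*b + 124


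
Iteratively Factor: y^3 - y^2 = (y)*(y^2 - y) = y^2*(y - 1)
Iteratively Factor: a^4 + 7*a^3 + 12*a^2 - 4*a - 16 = (a + 2)*(a^3 + 5*a^2 + 2*a - 8) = (a + 2)*(a + 4)*(a^2 + a - 2) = (a - 1)*(a + 2)*(a + 4)*(a + 2)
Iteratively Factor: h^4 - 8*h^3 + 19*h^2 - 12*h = (h)*(h^3 - 8*h^2 + 19*h - 12) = h*(h - 1)*(h^2 - 7*h + 12) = h*(h - 3)*(h - 1)*(h - 4)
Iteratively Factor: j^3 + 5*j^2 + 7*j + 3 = (j + 1)*(j^2 + 4*j + 3) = (j + 1)*(j + 3)*(j + 1)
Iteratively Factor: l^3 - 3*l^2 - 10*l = (l)*(l^2 - 3*l - 10) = l*(l + 2)*(l - 5)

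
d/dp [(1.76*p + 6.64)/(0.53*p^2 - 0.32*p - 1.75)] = (0.9328*p^2 - 0.5632*p - (1.06*p - 0.32)*(1.76*p + 6.64) - 3.08)/(-0.53*p^2 + 0.32*p + 1.75)^2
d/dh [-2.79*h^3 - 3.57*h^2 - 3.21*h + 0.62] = -8.37*h^2 - 7.14*h - 3.21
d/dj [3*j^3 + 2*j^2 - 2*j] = 9*j^2 + 4*j - 2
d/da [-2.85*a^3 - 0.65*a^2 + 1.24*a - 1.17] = -8.55*a^2 - 1.3*a + 1.24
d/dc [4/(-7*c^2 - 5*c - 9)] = 4*(14*c + 5)/(7*c^2 + 5*c + 9)^2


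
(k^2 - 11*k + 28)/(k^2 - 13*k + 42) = (k - 4)/(k - 6)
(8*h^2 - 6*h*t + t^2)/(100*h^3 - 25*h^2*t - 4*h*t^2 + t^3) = (-2*h + t)/(-25*h^2 + t^2)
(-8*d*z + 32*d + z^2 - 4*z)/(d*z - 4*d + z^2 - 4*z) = (-8*d + z)/(d + z)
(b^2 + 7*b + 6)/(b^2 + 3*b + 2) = (b + 6)/(b + 2)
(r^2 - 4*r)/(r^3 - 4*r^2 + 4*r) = (r - 4)/(r^2 - 4*r + 4)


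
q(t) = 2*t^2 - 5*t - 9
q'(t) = 4*t - 5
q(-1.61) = 4.23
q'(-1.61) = -11.44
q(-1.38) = 1.71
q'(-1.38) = -10.52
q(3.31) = -3.64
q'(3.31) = 8.24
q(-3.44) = 31.87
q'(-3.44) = -18.76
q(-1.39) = 1.81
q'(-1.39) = -10.56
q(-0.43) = -6.48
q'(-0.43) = -6.72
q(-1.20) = -0.12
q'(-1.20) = -9.80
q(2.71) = -7.86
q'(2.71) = 5.84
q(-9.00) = 198.00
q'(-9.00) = -41.00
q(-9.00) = 198.00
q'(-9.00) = -41.00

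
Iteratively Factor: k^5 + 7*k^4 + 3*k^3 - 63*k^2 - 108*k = (k + 3)*(k^4 + 4*k^3 - 9*k^2 - 36*k) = (k + 3)^2*(k^3 + k^2 - 12*k) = (k - 3)*(k + 3)^2*(k^2 + 4*k) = (k - 3)*(k + 3)^2*(k + 4)*(k)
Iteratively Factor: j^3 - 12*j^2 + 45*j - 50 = (j - 2)*(j^2 - 10*j + 25) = (j - 5)*(j - 2)*(j - 5)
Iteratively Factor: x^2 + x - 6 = (x + 3)*(x - 2)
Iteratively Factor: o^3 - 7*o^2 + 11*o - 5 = (o - 1)*(o^2 - 6*o + 5) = (o - 1)^2*(o - 5)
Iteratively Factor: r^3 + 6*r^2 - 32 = (r - 2)*(r^2 + 8*r + 16) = (r - 2)*(r + 4)*(r + 4)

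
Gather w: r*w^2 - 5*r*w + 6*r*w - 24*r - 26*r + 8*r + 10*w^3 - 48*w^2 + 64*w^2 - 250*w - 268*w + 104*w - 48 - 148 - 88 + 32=-42*r + 10*w^3 + w^2*(r + 16) + w*(r - 414) - 252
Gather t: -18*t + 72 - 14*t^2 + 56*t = -14*t^2 + 38*t + 72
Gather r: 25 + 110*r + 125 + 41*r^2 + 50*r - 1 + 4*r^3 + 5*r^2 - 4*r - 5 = 4*r^3 + 46*r^2 + 156*r + 144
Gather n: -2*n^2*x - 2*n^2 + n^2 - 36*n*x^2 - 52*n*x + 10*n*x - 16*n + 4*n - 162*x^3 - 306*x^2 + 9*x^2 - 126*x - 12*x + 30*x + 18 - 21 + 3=n^2*(-2*x - 1) + n*(-36*x^2 - 42*x - 12) - 162*x^3 - 297*x^2 - 108*x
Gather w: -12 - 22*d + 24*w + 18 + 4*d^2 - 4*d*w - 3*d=4*d^2 - 25*d + w*(24 - 4*d) + 6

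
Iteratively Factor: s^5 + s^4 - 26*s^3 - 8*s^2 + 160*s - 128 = (s - 4)*(s^4 + 5*s^3 - 6*s^2 - 32*s + 32) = (s - 4)*(s - 1)*(s^3 + 6*s^2 - 32) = (s - 4)*(s - 1)*(s + 4)*(s^2 + 2*s - 8) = (s - 4)*(s - 1)*(s + 4)^2*(s - 2)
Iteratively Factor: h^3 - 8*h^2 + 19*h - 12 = (h - 4)*(h^2 - 4*h + 3) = (h - 4)*(h - 1)*(h - 3)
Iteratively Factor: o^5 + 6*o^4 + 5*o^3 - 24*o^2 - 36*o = (o - 2)*(o^4 + 8*o^3 + 21*o^2 + 18*o) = (o - 2)*(o + 3)*(o^3 + 5*o^2 + 6*o) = (o - 2)*(o + 2)*(o + 3)*(o^2 + 3*o) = o*(o - 2)*(o + 2)*(o + 3)*(o + 3)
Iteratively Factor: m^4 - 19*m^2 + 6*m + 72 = (m + 4)*(m^3 - 4*m^2 - 3*m + 18) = (m - 3)*(m + 4)*(m^2 - m - 6) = (m - 3)*(m + 2)*(m + 4)*(m - 3)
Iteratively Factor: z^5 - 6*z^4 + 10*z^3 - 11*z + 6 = (z - 1)*(z^4 - 5*z^3 + 5*z^2 + 5*z - 6) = (z - 1)*(z + 1)*(z^3 - 6*z^2 + 11*z - 6) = (z - 3)*(z - 1)*(z + 1)*(z^2 - 3*z + 2) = (z - 3)*(z - 2)*(z - 1)*(z + 1)*(z - 1)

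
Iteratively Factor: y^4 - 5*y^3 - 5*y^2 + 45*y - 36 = (y + 3)*(y^3 - 8*y^2 + 19*y - 12) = (y - 1)*(y + 3)*(y^2 - 7*y + 12) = (y - 3)*(y - 1)*(y + 3)*(y - 4)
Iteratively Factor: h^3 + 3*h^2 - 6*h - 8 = (h + 1)*(h^2 + 2*h - 8) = (h - 2)*(h + 1)*(h + 4)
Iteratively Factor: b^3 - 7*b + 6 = (b - 1)*(b^2 + b - 6) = (b - 1)*(b + 3)*(b - 2)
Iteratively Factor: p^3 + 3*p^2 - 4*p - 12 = (p + 3)*(p^2 - 4) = (p - 2)*(p + 3)*(p + 2)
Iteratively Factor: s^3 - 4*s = (s + 2)*(s^2 - 2*s) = (s - 2)*(s + 2)*(s)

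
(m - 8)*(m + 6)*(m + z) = m^3 + m^2*z - 2*m^2 - 2*m*z - 48*m - 48*z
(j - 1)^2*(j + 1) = j^3 - j^2 - j + 1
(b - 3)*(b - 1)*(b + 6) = b^3 + 2*b^2 - 21*b + 18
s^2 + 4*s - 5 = (s - 1)*(s + 5)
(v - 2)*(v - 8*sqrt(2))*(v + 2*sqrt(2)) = v^3 - 6*sqrt(2)*v^2 - 2*v^2 - 32*v + 12*sqrt(2)*v + 64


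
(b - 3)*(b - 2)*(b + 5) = b^3 - 19*b + 30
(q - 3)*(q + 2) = q^2 - q - 6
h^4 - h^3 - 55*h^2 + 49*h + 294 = (h - 7)*(h - 3)*(h + 2)*(h + 7)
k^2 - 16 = (k - 4)*(k + 4)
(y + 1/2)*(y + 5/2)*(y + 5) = y^3 + 8*y^2 + 65*y/4 + 25/4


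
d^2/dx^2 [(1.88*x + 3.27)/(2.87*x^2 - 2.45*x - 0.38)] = ((-32.3736*x - 9.5578)*(-2.87*x^2 + 2.45*x + 0.38) - (1.88*x + 3.27)*(5.74*x - 2.45)*(11.48*x - 4.9))/(-2.87*x^2 + 2.45*x + 0.38)^3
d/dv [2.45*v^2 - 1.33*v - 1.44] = 4.9*v - 1.33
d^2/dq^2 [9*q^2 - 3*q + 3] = 18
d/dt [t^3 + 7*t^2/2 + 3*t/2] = 3*t^2 + 7*t + 3/2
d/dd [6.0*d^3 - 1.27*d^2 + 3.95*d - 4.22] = 18.0*d^2 - 2.54*d + 3.95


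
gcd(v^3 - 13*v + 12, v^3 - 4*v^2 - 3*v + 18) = v - 3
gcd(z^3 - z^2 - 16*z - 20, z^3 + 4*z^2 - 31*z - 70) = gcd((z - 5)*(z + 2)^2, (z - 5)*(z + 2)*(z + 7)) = z^2 - 3*z - 10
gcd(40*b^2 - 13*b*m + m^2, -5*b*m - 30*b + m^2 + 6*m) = 5*b - m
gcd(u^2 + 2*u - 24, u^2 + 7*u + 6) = u + 6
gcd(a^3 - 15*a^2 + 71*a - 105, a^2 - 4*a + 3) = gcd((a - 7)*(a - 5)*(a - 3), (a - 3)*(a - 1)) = a - 3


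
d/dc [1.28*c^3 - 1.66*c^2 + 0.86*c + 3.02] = 3.84*c^2 - 3.32*c + 0.86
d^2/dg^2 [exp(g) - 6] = exp(g)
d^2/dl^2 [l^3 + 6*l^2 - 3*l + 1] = 6*l + 12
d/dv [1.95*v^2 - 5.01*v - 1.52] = 3.9*v - 5.01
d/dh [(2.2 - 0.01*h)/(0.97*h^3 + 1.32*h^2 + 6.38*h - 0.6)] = (0.0194*h^3 - 6.3888*h^2 - 5.808*h - 14.03)/(0.9409*h^6 + 2.5608*h^5 + 14.1196*h^4 + 15.6792*h^3 + 39.1204*h^2 - 7.656*h + 0.36)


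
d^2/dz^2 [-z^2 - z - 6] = -2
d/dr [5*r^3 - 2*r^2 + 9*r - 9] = 15*r^2 - 4*r + 9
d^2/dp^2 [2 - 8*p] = 0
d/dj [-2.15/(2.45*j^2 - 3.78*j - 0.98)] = (10.535*j - 8.127)/(-2.45*j^2 + 3.78*j + 0.98)^2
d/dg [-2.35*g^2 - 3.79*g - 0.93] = -4.7*g - 3.79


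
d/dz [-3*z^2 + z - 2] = 1 - 6*z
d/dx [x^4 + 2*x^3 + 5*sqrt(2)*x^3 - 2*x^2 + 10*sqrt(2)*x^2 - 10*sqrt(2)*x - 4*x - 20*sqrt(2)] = 4*x^3 + 6*x^2 + 15*sqrt(2)*x^2 - 4*x + 20*sqrt(2)*x - 10*sqrt(2) - 4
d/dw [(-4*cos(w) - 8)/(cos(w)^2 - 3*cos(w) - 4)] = 4*(sin(w)^2 - 4*cos(w) + 1)*sin(w)/((cos(w) - 4)^2*(cos(w) + 1)^2)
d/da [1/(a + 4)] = -1/(a + 4)^2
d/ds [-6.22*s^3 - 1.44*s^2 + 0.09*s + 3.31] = -18.66*s^2 - 2.88*s + 0.09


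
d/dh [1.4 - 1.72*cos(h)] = 1.72*sin(h)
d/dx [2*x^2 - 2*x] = 4*x - 2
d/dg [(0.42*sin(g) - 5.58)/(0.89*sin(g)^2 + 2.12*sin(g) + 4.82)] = (-0.3738*sin(g)^2 + 9.9324*sin(g) + 13.854)*cos(g)/(0.7921*sin(g)^4 + 3.7736*sin(g)^3 + 13.074*sin(g)^2 + 20.4368*sin(g) + 23.2324)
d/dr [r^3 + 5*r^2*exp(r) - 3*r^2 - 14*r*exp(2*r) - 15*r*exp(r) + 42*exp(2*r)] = 5*r^2*exp(r) + 3*r^2 - 28*r*exp(2*r) - 5*r*exp(r) - 6*r + 70*exp(2*r) - 15*exp(r)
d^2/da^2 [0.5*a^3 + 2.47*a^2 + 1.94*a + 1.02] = 3.0*a + 4.94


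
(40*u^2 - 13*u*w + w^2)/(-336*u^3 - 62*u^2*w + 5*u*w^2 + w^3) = (-5*u + w)/(42*u^2 + 13*u*w + w^2)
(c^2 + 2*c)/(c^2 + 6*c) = (c + 2)/(c + 6)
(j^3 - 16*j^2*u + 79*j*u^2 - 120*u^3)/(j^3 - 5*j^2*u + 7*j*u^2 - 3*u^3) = (j^2 - 13*j*u + 40*u^2)/(j^2 - 2*j*u + u^2)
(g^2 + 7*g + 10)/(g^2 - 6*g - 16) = (g + 5)/(g - 8)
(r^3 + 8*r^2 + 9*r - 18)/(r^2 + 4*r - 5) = (r^2 + 9*r + 18)/(r + 5)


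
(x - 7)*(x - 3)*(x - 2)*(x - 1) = x^4 - 13*x^3 + 53*x^2 - 83*x + 42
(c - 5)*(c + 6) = c^2 + c - 30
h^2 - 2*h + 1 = (h - 1)^2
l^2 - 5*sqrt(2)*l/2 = l*(l - 5*sqrt(2)/2)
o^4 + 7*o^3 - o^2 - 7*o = o*(o - 1)*(o + 1)*(o + 7)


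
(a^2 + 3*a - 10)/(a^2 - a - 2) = (a + 5)/(a + 1)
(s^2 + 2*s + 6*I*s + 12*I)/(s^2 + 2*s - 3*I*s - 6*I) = (s + 6*I)/(s - 3*I)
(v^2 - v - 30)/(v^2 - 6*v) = (v + 5)/v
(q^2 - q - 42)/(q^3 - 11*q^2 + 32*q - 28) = (q + 6)/(q^2 - 4*q + 4)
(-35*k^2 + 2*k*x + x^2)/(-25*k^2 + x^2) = (7*k + x)/(5*k + x)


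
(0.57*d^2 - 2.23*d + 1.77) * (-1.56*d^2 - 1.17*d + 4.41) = -0.8892*d^4 + 2.8119*d^3 + 2.3616*d^2 - 11.9052*d + 7.8057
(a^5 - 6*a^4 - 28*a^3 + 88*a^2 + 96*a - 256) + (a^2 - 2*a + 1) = a^5 - 6*a^4 - 28*a^3 + 89*a^2 + 94*a - 255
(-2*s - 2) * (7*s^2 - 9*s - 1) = -14*s^3 + 4*s^2 + 20*s + 2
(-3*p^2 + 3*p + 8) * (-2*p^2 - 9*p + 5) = 6*p^4 + 21*p^3 - 58*p^2 - 57*p + 40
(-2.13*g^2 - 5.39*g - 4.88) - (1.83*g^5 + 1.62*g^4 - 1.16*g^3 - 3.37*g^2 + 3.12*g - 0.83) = -1.83*g^5 - 1.62*g^4 + 1.16*g^3 + 1.24*g^2 - 8.51*g - 4.05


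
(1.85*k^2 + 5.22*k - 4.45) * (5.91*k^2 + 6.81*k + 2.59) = 10.9335*k^4 + 43.4487*k^3 + 14.0402*k^2 - 16.7847*k - 11.5255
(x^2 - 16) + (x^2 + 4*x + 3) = 2*x^2 + 4*x - 13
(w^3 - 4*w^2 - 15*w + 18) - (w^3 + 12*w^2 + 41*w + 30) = -16*w^2 - 56*w - 12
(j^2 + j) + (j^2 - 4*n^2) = 2*j^2 + j - 4*n^2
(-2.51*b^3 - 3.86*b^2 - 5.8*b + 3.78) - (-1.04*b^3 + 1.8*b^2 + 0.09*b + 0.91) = -1.47*b^3 - 5.66*b^2 - 5.89*b + 2.87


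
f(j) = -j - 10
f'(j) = -1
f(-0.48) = -9.52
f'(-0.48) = -1.00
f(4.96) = -14.96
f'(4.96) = -1.00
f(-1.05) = -8.95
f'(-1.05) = -1.00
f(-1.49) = -8.51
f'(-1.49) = -1.00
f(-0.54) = -9.46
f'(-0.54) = -1.00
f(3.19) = -13.19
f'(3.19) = -1.00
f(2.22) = -12.22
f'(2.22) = -1.00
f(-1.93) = -8.07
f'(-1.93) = -1.00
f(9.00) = -19.00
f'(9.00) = -1.00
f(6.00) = -16.00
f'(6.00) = -1.00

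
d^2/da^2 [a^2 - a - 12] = 2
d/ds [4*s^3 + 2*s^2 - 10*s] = 12*s^2 + 4*s - 10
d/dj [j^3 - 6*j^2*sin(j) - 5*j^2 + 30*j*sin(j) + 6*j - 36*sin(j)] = -6*j^2*cos(j) + 3*j^2 - 12*j*sin(j) + 30*j*cos(j) - 10*j + 30*sin(j) - 36*cos(j) + 6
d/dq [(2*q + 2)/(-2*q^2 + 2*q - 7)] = 2*(2*q^2 + 4*q - 9)/(4*q^4 - 8*q^3 + 32*q^2 - 28*q + 49)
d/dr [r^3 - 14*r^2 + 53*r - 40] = 3*r^2 - 28*r + 53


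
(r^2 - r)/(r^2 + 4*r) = (r - 1)/(r + 4)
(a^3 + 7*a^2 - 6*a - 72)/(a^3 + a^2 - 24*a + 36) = (a + 4)/(a - 2)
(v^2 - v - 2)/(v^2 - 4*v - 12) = (-v^2 + v + 2)/(-v^2 + 4*v + 12)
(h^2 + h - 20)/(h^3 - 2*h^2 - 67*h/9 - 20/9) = 9*(h + 5)/(9*h^2 + 18*h + 5)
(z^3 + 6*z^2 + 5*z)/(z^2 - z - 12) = z*(z^2 + 6*z + 5)/(z^2 - z - 12)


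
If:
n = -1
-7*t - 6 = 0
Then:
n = -1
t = -6/7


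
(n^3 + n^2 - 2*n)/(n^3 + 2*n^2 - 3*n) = (n + 2)/(n + 3)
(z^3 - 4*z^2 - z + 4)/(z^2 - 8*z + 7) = (z^2 - 3*z - 4)/(z - 7)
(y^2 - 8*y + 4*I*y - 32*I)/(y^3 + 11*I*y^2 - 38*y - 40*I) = (y - 8)/(y^2 + 7*I*y - 10)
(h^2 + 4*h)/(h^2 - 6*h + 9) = h*(h + 4)/(h^2 - 6*h + 9)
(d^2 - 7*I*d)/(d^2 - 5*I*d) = (d - 7*I)/(d - 5*I)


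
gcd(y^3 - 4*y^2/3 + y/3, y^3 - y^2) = y^2 - y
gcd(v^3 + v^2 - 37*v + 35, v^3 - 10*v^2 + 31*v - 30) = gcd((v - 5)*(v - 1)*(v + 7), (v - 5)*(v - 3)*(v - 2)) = v - 5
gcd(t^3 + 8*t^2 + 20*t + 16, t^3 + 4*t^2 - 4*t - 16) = t^2 + 6*t + 8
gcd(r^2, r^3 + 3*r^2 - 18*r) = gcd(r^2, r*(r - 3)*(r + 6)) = r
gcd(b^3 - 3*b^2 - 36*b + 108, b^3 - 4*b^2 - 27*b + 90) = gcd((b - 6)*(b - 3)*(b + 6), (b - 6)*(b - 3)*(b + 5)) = b^2 - 9*b + 18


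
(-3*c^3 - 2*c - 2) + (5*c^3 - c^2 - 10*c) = 2*c^3 - c^2 - 12*c - 2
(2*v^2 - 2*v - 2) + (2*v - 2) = 2*v^2 - 4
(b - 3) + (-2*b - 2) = -b - 5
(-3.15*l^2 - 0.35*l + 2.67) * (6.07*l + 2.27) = -19.1205*l^3 - 9.275*l^2 + 15.4124*l + 6.0609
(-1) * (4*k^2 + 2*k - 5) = -4*k^2 - 2*k + 5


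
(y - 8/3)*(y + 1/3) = y^2 - 7*y/3 - 8/9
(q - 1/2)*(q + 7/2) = q^2 + 3*q - 7/4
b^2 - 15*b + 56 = (b - 8)*(b - 7)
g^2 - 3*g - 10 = (g - 5)*(g + 2)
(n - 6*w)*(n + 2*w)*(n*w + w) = n^3*w - 4*n^2*w^2 + n^2*w - 12*n*w^3 - 4*n*w^2 - 12*w^3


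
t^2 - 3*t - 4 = (t - 4)*(t + 1)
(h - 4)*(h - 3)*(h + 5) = h^3 - 2*h^2 - 23*h + 60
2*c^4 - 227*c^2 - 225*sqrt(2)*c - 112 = (c - 8*sqrt(2))*(c + 7*sqrt(2))*(sqrt(2)*c + 1)^2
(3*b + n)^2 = 9*b^2 + 6*b*n + n^2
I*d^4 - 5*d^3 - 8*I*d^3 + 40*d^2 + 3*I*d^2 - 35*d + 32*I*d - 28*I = (d - 7)*(d + I)*(d + 4*I)*(I*d - I)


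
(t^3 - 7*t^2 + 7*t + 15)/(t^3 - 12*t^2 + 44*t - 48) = (t^3 - 7*t^2 + 7*t + 15)/(t^3 - 12*t^2 + 44*t - 48)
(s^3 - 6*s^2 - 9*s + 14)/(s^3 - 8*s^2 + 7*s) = (s + 2)/s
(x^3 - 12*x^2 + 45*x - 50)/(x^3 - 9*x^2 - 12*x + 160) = (x^2 - 7*x + 10)/(x^2 - 4*x - 32)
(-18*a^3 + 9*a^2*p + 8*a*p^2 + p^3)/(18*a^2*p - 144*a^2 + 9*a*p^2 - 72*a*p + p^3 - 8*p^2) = (-a + p)/(p - 8)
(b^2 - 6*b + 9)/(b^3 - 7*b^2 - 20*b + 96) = (b - 3)/(b^2 - 4*b - 32)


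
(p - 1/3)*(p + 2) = p^2 + 5*p/3 - 2/3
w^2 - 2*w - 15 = (w - 5)*(w + 3)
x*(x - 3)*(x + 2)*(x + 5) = x^4 + 4*x^3 - 11*x^2 - 30*x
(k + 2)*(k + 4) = k^2 + 6*k + 8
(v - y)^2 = v^2 - 2*v*y + y^2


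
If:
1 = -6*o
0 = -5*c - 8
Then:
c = -8/5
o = -1/6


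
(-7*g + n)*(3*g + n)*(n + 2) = -21*g^2*n - 42*g^2 - 4*g*n^2 - 8*g*n + n^3 + 2*n^2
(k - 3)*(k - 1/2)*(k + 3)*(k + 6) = k^4 + 11*k^3/2 - 12*k^2 - 99*k/2 + 27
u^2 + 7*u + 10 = (u + 2)*(u + 5)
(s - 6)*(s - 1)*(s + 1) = s^3 - 6*s^2 - s + 6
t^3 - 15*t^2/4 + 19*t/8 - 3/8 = (t - 3)*(t - 1/2)*(t - 1/4)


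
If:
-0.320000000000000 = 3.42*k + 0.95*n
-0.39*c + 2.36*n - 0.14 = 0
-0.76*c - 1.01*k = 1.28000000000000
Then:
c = -1.64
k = -0.03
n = -0.21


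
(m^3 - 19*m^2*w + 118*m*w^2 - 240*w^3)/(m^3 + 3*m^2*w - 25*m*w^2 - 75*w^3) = (m^2 - 14*m*w + 48*w^2)/(m^2 + 8*m*w + 15*w^2)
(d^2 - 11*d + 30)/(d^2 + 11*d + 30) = (d^2 - 11*d + 30)/(d^2 + 11*d + 30)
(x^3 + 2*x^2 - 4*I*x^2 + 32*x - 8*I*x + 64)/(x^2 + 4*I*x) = x + 2 - 8*I - 16*I/x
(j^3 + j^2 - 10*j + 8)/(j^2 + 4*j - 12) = (j^2 + 3*j - 4)/(j + 6)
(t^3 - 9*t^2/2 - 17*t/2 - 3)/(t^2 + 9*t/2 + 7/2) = (2*t^2 - 11*t - 6)/(2*t + 7)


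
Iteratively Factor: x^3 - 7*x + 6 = (x - 2)*(x^2 + 2*x - 3) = (x - 2)*(x + 3)*(x - 1)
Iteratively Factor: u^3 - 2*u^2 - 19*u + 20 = (u + 4)*(u^2 - 6*u + 5) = (u - 5)*(u + 4)*(u - 1)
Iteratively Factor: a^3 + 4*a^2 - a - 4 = (a - 1)*(a^2 + 5*a + 4) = (a - 1)*(a + 1)*(a + 4)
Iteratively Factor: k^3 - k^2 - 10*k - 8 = (k + 1)*(k^2 - 2*k - 8) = (k + 1)*(k + 2)*(k - 4)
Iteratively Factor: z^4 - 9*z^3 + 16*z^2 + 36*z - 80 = (z - 4)*(z^3 - 5*z^2 - 4*z + 20) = (z - 4)*(z - 2)*(z^2 - 3*z - 10) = (z - 5)*(z - 4)*(z - 2)*(z + 2)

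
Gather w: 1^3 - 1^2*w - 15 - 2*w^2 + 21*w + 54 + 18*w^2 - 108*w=16*w^2 - 88*w + 40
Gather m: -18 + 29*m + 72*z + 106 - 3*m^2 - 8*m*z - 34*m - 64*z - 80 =-3*m^2 + m*(-8*z - 5) + 8*z + 8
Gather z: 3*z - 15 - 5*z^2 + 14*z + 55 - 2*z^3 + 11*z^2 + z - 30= -2*z^3 + 6*z^2 + 18*z + 10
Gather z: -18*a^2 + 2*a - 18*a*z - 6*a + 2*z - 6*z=-18*a^2 - 4*a + z*(-18*a - 4)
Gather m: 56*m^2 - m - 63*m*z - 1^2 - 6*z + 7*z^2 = 56*m^2 + m*(-63*z - 1) + 7*z^2 - 6*z - 1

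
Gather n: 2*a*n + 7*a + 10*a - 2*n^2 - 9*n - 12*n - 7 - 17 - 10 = 17*a - 2*n^2 + n*(2*a - 21) - 34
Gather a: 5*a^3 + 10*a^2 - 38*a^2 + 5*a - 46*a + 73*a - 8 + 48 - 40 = 5*a^3 - 28*a^2 + 32*a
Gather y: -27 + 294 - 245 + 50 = 72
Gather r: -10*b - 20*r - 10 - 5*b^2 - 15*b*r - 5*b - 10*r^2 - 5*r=-5*b^2 - 15*b - 10*r^2 + r*(-15*b - 25) - 10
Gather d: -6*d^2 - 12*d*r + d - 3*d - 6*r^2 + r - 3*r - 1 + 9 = -6*d^2 + d*(-12*r - 2) - 6*r^2 - 2*r + 8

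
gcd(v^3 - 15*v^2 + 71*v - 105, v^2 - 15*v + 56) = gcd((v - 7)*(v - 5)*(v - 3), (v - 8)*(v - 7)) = v - 7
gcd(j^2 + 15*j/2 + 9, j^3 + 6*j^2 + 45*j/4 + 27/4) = j + 3/2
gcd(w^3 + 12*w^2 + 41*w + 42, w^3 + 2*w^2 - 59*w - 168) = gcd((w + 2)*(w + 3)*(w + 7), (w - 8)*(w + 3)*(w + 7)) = w^2 + 10*w + 21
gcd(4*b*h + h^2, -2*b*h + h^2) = h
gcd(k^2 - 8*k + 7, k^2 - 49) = k - 7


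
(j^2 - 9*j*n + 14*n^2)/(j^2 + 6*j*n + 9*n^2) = (j^2 - 9*j*n + 14*n^2)/(j^2 + 6*j*n + 9*n^2)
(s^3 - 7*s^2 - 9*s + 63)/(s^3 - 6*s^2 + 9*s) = (s^2 - 4*s - 21)/(s*(s - 3))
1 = 1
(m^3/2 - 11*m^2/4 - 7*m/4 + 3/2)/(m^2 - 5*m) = (2*m^3 - 11*m^2 - 7*m + 6)/(4*m*(m - 5))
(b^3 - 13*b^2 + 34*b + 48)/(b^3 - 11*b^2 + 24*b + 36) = (b - 8)/(b - 6)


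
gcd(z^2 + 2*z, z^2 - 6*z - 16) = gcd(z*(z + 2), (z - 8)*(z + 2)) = z + 2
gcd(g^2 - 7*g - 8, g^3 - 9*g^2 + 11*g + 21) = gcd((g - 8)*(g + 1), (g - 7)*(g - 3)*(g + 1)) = g + 1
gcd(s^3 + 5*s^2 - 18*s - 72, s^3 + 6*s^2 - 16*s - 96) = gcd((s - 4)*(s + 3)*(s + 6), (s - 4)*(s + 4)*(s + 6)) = s^2 + 2*s - 24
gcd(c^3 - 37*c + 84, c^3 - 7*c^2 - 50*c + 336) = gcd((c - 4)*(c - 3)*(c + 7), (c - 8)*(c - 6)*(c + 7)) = c + 7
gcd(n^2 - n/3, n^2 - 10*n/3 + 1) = n - 1/3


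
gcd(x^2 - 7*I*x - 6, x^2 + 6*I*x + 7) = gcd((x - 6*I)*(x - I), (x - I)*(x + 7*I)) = x - I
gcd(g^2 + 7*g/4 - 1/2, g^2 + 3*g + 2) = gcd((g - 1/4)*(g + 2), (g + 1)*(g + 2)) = g + 2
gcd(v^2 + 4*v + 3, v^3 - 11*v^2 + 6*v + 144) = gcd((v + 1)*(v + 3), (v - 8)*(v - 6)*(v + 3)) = v + 3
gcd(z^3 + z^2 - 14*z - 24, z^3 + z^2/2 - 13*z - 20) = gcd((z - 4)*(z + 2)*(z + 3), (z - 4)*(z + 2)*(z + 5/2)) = z^2 - 2*z - 8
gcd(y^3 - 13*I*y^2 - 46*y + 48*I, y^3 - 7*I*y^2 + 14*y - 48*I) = y^2 - 10*I*y - 16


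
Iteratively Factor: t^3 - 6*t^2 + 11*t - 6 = (t - 2)*(t^2 - 4*t + 3) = (t - 2)*(t - 1)*(t - 3)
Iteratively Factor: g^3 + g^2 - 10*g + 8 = (g - 2)*(g^2 + 3*g - 4) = (g - 2)*(g + 4)*(g - 1)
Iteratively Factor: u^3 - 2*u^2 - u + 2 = (u - 2)*(u^2 - 1) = (u - 2)*(u - 1)*(u + 1)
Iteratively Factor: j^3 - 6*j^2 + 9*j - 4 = (j - 1)*(j^2 - 5*j + 4) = (j - 4)*(j - 1)*(j - 1)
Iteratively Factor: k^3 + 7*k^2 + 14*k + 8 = (k + 1)*(k^2 + 6*k + 8) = (k + 1)*(k + 2)*(k + 4)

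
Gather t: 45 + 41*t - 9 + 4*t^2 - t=4*t^2 + 40*t + 36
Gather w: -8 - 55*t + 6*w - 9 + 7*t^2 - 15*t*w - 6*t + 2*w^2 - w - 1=7*t^2 - 61*t + 2*w^2 + w*(5 - 15*t) - 18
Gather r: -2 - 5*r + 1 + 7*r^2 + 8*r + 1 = 7*r^2 + 3*r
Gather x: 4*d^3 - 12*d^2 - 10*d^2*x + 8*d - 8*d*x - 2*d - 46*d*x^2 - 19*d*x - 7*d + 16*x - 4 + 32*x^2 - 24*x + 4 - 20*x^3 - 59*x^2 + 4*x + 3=4*d^3 - 12*d^2 - d - 20*x^3 + x^2*(-46*d - 27) + x*(-10*d^2 - 27*d - 4) + 3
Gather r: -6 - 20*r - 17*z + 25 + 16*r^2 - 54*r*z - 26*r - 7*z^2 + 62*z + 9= 16*r^2 + r*(-54*z - 46) - 7*z^2 + 45*z + 28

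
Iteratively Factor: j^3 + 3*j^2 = (j)*(j^2 + 3*j) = j^2*(j + 3)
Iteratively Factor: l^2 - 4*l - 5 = (l + 1)*(l - 5)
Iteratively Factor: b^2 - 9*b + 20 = (b - 5)*(b - 4)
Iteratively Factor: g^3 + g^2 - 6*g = (g)*(g^2 + g - 6) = g*(g - 2)*(g + 3)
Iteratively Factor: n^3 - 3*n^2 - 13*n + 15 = (n + 3)*(n^2 - 6*n + 5) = (n - 5)*(n + 3)*(n - 1)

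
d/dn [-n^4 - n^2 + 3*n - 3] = -4*n^3 - 2*n + 3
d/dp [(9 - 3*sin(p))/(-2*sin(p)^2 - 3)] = 3*(12*sin(p) + cos(2*p) + 2)*cos(p)/(4 - cos(2*p))^2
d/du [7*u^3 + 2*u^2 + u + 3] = 21*u^2 + 4*u + 1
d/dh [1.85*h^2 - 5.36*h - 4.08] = 3.7*h - 5.36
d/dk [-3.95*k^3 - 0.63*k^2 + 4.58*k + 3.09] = -11.85*k^2 - 1.26*k + 4.58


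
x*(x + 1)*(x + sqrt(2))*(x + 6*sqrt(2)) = x^4 + x^3 + 7*sqrt(2)*x^3 + 7*sqrt(2)*x^2 + 12*x^2 + 12*x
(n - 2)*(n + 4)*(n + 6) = n^3 + 8*n^2 + 4*n - 48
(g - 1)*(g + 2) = g^2 + g - 2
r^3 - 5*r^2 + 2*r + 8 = (r - 4)*(r - 2)*(r + 1)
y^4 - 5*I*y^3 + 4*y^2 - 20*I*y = y*(y - 5*I)*(y - 2*I)*(y + 2*I)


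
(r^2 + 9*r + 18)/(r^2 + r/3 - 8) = 3*(r + 6)/(3*r - 8)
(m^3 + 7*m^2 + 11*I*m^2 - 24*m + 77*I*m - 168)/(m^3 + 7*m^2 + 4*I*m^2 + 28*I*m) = (m^2 + 11*I*m - 24)/(m*(m + 4*I))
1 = 1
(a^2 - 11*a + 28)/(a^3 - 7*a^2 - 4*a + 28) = (a - 4)/(a^2 - 4)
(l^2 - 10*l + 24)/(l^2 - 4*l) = (l - 6)/l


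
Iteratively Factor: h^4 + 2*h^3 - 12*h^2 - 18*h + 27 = (h - 3)*(h^3 + 5*h^2 + 3*h - 9) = (h - 3)*(h + 3)*(h^2 + 2*h - 3) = (h - 3)*(h - 1)*(h + 3)*(h + 3)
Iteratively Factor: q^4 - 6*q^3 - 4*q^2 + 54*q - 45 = (q - 5)*(q^3 - q^2 - 9*q + 9) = (q - 5)*(q - 1)*(q^2 - 9) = (q - 5)*(q - 1)*(q + 3)*(q - 3)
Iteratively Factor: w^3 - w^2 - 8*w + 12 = (w + 3)*(w^2 - 4*w + 4) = (w - 2)*(w + 3)*(w - 2)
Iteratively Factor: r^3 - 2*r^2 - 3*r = (r - 3)*(r^2 + r) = r*(r - 3)*(r + 1)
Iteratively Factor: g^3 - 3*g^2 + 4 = (g - 2)*(g^2 - g - 2) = (g - 2)*(g + 1)*(g - 2)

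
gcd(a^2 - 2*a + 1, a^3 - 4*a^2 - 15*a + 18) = a - 1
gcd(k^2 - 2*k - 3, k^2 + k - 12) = k - 3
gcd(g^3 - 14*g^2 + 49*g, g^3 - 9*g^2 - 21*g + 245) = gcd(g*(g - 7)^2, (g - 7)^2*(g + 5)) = g^2 - 14*g + 49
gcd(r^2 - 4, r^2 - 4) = r^2 - 4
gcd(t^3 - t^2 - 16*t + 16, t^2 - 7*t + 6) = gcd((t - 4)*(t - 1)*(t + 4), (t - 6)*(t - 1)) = t - 1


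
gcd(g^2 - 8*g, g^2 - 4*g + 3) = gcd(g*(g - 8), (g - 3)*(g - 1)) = 1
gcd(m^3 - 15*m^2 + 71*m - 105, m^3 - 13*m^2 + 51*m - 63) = m^2 - 10*m + 21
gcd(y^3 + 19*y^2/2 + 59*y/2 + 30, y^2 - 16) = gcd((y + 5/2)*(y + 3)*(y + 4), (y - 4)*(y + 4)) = y + 4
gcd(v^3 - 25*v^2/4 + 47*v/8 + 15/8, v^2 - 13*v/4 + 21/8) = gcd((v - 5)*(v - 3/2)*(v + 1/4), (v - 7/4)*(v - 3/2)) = v - 3/2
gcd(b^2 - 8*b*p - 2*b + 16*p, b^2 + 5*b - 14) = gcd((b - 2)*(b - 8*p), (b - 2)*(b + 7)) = b - 2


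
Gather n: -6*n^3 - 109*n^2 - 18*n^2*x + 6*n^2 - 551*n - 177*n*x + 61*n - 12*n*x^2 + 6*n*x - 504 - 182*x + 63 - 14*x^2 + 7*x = -6*n^3 + n^2*(-18*x - 103) + n*(-12*x^2 - 171*x - 490) - 14*x^2 - 175*x - 441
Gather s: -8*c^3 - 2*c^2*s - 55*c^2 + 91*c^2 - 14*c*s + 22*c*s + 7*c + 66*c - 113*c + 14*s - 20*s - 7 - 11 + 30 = -8*c^3 + 36*c^2 - 40*c + s*(-2*c^2 + 8*c - 6) + 12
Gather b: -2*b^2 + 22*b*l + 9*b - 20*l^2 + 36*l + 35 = -2*b^2 + b*(22*l + 9) - 20*l^2 + 36*l + 35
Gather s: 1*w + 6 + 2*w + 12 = 3*w + 18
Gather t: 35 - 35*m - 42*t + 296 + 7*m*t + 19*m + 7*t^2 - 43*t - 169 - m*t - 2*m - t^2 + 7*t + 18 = -18*m + 6*t^2 + t*(6*m - 78) + 180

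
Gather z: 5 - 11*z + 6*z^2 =6*z^2 - 11*z + 5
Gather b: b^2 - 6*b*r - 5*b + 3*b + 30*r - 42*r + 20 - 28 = b^2 + b*(-6*r - 2) - 12*r - 8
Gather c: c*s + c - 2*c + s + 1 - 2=c*(s - 1) + s - 1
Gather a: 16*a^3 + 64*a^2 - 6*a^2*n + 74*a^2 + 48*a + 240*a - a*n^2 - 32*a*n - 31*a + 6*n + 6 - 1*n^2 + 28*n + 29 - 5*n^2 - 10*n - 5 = 16*a^3 + a^2*(138 - 6*n) + a*(-n^2 - 32*n + 257) - 6*n^2 + 24*n + 30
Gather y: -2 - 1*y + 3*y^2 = 3*y^2 - y - 2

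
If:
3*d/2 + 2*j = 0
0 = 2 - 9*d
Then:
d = 2/9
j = -1/6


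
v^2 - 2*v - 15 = (v - 5)*(v + 3)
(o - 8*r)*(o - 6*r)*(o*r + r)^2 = o^4*r^2 - 14*o^3*r^3 + 2*o^3*r^2 + 48*o^2*r^4 - 28*o^2*r^3 + o^2*r^2 + 96*o*r^4 - 14*o*r^3 + 48*r^4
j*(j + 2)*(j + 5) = j^3 + 7*j^2 + 10*j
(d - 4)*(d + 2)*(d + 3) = d^3 + d^2 - 14*d - 24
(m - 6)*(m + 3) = m^2 - 3*m - 18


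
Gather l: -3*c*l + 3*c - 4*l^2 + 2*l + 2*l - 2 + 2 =3*c - 4*l^2 + l*(4 - 3*c)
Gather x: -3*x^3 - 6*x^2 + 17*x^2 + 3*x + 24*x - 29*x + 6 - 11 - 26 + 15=-3*x^3 + 11*x^2 - 2*x - 16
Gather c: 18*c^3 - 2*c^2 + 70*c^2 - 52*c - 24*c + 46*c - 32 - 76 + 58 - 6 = 18*c^3 + 68*c^2 - 30*c - 56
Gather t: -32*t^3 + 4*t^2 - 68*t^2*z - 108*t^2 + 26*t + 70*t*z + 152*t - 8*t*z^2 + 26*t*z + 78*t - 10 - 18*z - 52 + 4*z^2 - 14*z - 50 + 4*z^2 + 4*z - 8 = -32*t^3 + t^2*(-68*z - 104) + t*(-8*z^2 + 96*z + 256) + 8*z^2 - 28*z - 120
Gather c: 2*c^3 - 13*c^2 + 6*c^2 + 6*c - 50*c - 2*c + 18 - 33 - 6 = 2*c^3 - 7*c^2 - 46*c - 21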